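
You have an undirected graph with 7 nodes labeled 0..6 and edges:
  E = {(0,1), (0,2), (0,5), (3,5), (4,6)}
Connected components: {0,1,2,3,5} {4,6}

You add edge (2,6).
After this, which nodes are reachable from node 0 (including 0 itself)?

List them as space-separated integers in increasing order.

Answer: 0 1 2 3 4 5 6

Derivation:
Before: nodes reachable from 0: {0,1,2,3,5}
Adding (2,6): merges 0's component with another. Reachability grows.
After: nodes reachable from 0: {0,1,2,3,4,5,6}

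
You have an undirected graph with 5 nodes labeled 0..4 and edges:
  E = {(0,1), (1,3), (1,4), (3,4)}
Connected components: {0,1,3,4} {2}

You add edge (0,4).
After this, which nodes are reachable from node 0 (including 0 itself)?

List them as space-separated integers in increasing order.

Before: nodes reachable from 0: {0,1,3,4}
Adding (0,4): both endpoints already in same component. Reachability from 0 unchanged.
After: nodes reachable from 0: {0,1,3,4}

Answer: 0 1 3 4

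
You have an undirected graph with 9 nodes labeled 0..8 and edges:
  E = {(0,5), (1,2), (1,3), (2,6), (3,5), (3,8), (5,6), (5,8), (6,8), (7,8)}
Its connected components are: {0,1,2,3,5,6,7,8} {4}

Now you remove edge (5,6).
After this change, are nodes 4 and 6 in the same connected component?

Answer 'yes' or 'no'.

Initial components: {0,1,2,3,5,6,7,8} {4}
Removing edge (5,6): not a bridge — component count unchanged at 2.
New components: {0,1,2,3,5,6,7,8} {4}
Are 4 and 6 in the same component? no

Answer: no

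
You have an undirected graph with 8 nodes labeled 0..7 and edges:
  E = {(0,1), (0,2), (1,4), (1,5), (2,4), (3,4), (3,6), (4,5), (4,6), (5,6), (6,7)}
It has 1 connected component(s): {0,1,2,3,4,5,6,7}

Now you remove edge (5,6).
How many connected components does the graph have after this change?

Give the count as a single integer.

Initial component count: 1
Remove (5,6): not a bridge. Count unchanged: 1.
  After removal, components: {0,1,2,3,4,5,6,7}
New component count: 1

Answer: 1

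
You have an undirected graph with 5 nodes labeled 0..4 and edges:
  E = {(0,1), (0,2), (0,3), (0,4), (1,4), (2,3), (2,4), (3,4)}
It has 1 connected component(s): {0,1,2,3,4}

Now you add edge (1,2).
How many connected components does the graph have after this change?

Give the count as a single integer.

Initial component count: 1
Add (1,2): endpoints already in same component. Count unchanged: 1.
New component count: 1

Answer: 1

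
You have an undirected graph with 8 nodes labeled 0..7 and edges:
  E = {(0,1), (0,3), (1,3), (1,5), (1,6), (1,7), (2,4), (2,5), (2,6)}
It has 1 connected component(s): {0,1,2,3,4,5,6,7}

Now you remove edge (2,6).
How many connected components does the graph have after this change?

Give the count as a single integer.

Initial component count: 1
Remove (2,6): not a bridge. Count unchanged: 1.
  After removal, components: {0,1,2,3,4,5,6,7}
New component count: 1

Answer: 1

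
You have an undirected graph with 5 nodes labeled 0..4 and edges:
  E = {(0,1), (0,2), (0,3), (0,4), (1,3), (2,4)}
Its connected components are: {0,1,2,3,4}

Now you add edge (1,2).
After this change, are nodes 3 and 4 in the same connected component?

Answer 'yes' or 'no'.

Initial components: {0,1,2,3,4}
Adding edge (1,2): both already in same component {0,1,2,3,4}. No change.
New components: {0,1,2,3,4}
Are 3 and 4 in the same component? yes

Answer: yes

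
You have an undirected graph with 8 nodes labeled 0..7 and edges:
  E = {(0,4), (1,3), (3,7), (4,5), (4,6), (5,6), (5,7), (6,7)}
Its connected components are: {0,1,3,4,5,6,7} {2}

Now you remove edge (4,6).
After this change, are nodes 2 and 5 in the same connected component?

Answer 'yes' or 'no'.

Initial components: {0,1,3,4,5,6,7} {2}
Removing edge (4,6): not a bridge — component count unchanged at 2.
New components: {0,1,3,4,5,6,7} {2}
Are 2 and 5 in the same component? no

Answer: no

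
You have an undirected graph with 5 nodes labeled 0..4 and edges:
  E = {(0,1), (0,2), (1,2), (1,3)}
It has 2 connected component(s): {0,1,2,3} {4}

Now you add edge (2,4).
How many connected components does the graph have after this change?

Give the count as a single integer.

Initial component count: 2
Add (2,4): merges two components. Count decreases: 2 -> 1.
New component count: 1

Answer: 1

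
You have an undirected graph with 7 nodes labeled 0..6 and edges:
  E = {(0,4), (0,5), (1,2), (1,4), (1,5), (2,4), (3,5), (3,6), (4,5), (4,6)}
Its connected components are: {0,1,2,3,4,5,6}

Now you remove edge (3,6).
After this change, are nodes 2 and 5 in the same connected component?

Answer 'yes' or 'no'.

Answer: yes

Derivation:
Initial components: {0,1,2,3,4,5,6}
Removing edge (3,6): not a bridge — component count unchanged at 1.
New components: {0,1,2,3,4,5,6}
Are 2 and 5 in the same component? yes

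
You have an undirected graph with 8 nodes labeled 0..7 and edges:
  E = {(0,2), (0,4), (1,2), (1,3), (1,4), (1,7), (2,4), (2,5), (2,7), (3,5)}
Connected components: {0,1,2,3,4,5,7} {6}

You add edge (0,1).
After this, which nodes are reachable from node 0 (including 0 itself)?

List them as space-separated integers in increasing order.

Answer: 0 1 2 3 4 5 7

Derivation:
Before: nodes reachable from 0: {0,1,2,3,4,5,7}
Adding (0,1): both endpoints already in same component. Reachability from 0 unchanged.
After: nodes reachable from 0: {0,1,2,3,4,5,7}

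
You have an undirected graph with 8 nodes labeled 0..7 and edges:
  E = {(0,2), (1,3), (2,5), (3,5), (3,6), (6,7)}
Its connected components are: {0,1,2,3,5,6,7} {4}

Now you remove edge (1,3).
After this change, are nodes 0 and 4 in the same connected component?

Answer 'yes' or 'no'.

Answer: no

Derivation:
Initial components: {0,1,2,3,5,6,7} {4}
Removing edge (1,3): it was a bridge — component count 2 -> 3.
New components: {0,2,3,5,6,7} {1} {4}
Are 0 and 4 in the same component? no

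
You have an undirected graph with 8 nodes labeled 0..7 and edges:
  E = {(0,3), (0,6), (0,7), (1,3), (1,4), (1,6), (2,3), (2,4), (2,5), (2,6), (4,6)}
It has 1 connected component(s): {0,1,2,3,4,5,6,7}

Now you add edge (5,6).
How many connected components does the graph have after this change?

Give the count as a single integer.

Answer: 1

Derivation:
Initial component count: 1
Add (5,6): endpoints already in same component. Count unchanged: 1.
New component count: 1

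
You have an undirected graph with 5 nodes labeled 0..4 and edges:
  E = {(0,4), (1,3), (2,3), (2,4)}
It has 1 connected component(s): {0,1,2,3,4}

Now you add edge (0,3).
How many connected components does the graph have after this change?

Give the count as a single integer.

Answer: 1

Derivation:
Initial component count: 1
Add (0,3): endpoints already in same component. Count unchanged: 1.
New component count: 1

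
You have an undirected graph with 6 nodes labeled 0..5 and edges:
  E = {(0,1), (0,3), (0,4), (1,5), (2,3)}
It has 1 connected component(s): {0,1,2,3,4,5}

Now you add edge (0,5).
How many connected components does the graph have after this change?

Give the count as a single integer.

Answer: 1

Derivation:
Initial component count: 1
Add (0,5): endpoints already in same component. Count unchanged: 1.
New component count: 1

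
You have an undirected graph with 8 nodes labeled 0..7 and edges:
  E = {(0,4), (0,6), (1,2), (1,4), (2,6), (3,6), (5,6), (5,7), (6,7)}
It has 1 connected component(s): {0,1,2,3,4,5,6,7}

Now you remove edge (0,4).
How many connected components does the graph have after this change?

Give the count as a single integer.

Answer: 1

Derivation:
Initial component count: 1
Remove (0,4): not a bridge. Count unchanged: 1.
  After removal, components: {0,1,2,3,4,5,6,7}
New component count: 1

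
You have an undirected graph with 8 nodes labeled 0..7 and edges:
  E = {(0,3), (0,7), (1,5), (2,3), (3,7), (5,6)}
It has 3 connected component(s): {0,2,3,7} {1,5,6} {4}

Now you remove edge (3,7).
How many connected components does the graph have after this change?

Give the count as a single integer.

Initial component count: 3
Remove (3,7): not a bridge. Count unchanged: 3.
  After removal, components: {0,2,3,7} {1,5,6} {4}
New component count: 3

Answer: 3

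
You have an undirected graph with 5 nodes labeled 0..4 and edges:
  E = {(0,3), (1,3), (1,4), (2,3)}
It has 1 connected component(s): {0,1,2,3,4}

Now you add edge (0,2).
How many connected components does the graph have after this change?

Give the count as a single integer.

Answer: 1

Derivation:
Initial component count: 1
Add (0,2): endpoints already in same component. Count unchanged: 1.
New component count: 1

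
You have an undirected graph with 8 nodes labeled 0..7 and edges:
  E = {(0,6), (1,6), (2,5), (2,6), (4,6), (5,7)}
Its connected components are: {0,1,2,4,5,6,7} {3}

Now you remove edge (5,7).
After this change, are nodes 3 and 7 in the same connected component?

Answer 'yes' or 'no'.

Answer: no

Derivation:
Initial components: {0,1,2,4,5,6,7} {3}
Removing edge (5,7): it was a bridge — component count 2 -> 3.
New components: {0,1,2,4,5,6} {3} {7}
Are 3 and 7 in the same component? no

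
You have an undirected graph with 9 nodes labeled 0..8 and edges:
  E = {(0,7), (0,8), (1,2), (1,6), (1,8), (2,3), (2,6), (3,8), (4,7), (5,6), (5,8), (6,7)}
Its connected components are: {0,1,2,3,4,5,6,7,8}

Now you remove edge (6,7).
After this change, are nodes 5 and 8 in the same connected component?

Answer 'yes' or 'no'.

Answer: yes

Derivation:
Initial components: {0,1,2,3,4,5,6,7,8}
Removing edge (6,7): not a bridge — component count unchanged at 1.
New components: {0,1,2,3,4,5,6,7,8}
Are 5 and 8 in the same component? yes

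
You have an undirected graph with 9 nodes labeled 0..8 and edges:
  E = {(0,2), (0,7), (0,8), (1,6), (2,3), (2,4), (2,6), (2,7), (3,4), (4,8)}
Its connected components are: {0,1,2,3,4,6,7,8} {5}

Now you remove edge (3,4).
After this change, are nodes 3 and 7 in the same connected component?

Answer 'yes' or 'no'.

Answer: yes

Derivation:
Initial components: {0,1,2,3,4,6,7,8} {5}
Removing edge (3,4): not a bridge — component count unchanged at 2.
New components: {0,1,2,3,4,6,7,8} {5}
Are 3 and 7 in the same component? yes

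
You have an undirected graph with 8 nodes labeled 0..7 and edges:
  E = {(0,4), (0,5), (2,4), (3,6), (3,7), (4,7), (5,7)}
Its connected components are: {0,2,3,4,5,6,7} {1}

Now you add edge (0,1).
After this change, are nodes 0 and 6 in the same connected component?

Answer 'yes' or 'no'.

Answer: yes

Derivation:
Initial components: {0,2,3,4,5,6,7} {1}
Adding edge (0,1): merges {0,2,3,4,5,6,7} and {1}.
New components: {0,1,2,3,4,5,6,7}
Are 0 and 6 in the same component? yes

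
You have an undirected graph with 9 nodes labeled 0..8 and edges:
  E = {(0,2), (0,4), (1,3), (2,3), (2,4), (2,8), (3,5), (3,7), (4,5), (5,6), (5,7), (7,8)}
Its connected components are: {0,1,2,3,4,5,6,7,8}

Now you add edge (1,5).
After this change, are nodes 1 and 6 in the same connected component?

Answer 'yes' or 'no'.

Initial components: {0,1,2,3,4,5,6,7,8}
Adding edge (1,5): both already in same component {0,1,2,3,4,5,6,7,8}. No change.
New components: {0,1,2,3,4,5,6,7,8}
Are 1 and 6 in the same component? yes

Answer: yes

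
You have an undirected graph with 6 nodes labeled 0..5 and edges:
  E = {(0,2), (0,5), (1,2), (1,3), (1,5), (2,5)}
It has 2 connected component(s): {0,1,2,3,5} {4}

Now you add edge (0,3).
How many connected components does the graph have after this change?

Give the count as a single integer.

Answer: 2

Derivation:
Initial component count: 2
Add (0,3): endpoints already in same component. Count unchanged: 2.
New component count: 2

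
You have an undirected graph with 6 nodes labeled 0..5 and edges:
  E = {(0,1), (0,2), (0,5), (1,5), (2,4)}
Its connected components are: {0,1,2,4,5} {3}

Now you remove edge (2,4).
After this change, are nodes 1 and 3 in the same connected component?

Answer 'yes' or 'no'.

Initial components: {0,1,2,4,5} {3}
Removing edge (2,4): it was a bridge — component count 2 -> 3.
New components: {0,1,2,5} {3} {4}
Are 1 and 3 in the same component? no

Answer: no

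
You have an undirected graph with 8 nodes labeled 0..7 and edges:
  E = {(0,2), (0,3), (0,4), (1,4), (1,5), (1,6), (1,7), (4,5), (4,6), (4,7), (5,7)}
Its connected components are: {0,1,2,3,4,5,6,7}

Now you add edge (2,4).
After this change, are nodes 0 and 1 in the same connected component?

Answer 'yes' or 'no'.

Answer: yes

Derivation:
Initial components: {0,1,2,3,4,5,6,7}
Adding edge (2,4): both already in same component {0,1,2,3,4,5,6,7}. No change.
New components: {0,1,2,3,4,5,6,7}
Are 0 and 1 in the same component? yes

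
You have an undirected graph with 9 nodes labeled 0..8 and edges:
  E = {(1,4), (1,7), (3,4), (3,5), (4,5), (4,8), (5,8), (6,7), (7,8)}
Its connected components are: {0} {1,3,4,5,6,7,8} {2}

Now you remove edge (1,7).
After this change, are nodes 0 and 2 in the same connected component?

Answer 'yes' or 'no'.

Answer: no

Derivation:
Initial components: {0} {1,3,4,5,6,7,8} {2}
Removing edge (1,7): not a bridge — component count unchanged at 3.
New components: {0} {1,3,4,5,6,7,8} {2}
Are 0 and 2 in the same component? no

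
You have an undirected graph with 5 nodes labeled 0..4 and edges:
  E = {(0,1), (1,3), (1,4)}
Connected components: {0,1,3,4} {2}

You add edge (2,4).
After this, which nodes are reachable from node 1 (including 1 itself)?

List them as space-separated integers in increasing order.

Before: nodes reachable from 1: {0,1,3,4}
Adding (2,4): merges 1's component with another. Reachability grows.
After: nodes reachable from 1: {0,1,2,3,4}

Answer: 0 1 2 3 4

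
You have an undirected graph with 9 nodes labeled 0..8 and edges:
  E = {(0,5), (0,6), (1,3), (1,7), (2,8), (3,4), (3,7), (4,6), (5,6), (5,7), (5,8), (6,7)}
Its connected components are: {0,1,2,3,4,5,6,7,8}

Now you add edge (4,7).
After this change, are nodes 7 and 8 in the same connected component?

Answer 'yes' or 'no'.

Answer: yes

Derivation:
Initial components: {0,1,2,3,4,5,6,7,8}
Adding edge (4,7): both already in same component {0,1,2,3,4,5,6,7,8}. No change.
New components: {0,1,2,3,4,5,6,7,8}
Are 7 and 8 in the same component? yes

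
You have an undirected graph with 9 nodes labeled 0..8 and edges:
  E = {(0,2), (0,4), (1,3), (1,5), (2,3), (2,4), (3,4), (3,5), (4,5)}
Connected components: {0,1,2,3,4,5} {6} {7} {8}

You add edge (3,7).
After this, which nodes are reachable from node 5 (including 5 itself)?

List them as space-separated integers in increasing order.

Before: nodes reachable from 5: {0,1,2,3,4,5}
Adding (3,7): merges 5's component with another. Reachability grows.
After: nodes reachable from 5: {0,1,2,3,4,5,7}

Answer: 0 1 2 3 4 5 7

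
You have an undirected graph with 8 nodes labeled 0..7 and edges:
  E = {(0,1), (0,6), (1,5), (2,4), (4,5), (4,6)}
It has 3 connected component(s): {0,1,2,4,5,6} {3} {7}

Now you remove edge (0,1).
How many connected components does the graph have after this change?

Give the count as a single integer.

Initial component count: 3
Remove (0,1): not a bridge. Count unchanged: 3.
  After removal, components: {0,1,2,4,5,6} {3} {7}
New component count: 3

Answer: 3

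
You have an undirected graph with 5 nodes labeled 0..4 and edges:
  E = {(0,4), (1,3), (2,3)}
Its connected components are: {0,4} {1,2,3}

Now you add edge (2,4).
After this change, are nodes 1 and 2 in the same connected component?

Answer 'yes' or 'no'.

Answer: yes

Derivation:
Initial components: {0,4} {1,2,3}
Adding edge (2,4): merges {1,2,3} and {0,4}.
New components: {0,1,2,3,4}
Are 1 and 2 in the same component? yes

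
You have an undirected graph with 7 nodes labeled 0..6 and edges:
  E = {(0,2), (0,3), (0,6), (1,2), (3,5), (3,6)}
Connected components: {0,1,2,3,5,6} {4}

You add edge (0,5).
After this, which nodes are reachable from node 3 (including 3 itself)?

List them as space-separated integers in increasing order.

Answer: 0 1 2 3 5 6

Derivation:
Before: nodes reachable from 3: {0,1,2,3,5,6}
Adding (0,5): both endpoints already in same component. Reachability from 3 unchanged.
After: nodes reachable from 3: {0,1,2,3,5,6}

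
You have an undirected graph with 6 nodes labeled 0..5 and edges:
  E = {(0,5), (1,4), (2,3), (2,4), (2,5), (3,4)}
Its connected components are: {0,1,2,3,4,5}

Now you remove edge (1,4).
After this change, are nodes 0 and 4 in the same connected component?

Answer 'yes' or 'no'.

Initial components: {0,1,2,3,4,5}
Removing edge (1,4): it was a bridge — component count 1 -> 2.
New components: {0,2,3,4,5} {1}
Are 0 and 4 in the same component? yes

Answer: yes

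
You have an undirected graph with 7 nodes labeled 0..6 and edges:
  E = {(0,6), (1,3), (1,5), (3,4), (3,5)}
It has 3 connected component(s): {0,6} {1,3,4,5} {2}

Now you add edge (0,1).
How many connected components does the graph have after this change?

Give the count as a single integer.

Initial component count: 3
Add (0,1): merges two components. Count decreases: 3 -> 2.
New component count: 2

Answer: 2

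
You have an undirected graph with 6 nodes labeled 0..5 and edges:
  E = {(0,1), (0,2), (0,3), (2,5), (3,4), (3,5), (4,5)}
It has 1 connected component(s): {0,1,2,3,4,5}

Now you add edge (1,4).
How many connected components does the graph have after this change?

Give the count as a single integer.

Initial component count: 1
Add (1,4): endpoints already in same component. Count unchanged: 1.
New component count: 1

Answer: 1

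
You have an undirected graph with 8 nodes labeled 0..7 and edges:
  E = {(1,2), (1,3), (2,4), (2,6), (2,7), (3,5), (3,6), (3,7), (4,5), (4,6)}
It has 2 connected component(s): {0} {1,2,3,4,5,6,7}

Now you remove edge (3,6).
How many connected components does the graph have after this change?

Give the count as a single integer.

Answer: 2

Derivation:
Initial component count: 2
Remove (3,6): not a bridge. Count unchanged: 2.
  After removal, components: {0} {1,2,3,4,5,6,7}
New component count: 2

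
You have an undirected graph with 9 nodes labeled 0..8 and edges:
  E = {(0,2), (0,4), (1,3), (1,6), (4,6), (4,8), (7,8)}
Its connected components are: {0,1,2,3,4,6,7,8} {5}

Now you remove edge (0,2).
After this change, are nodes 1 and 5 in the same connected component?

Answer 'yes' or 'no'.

Initial components: {0,1,2,3,4,6,7,8} {5}
Removing edge (0,2): it was a bridge — component count 2 -> 3.
New components: {0,1,3,4,6,7,8} {2} {5}
Are 1 and 5 in the same component? no

Answer: no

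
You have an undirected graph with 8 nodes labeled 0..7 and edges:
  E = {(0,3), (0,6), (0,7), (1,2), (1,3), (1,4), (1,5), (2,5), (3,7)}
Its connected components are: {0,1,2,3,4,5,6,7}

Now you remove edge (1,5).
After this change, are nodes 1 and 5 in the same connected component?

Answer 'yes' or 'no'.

Initial components: {0,1,2,3,4,5,6,7}
Removing edge (1,5): not a bridge — component count unchanged at 1.
New components: {0,1,2,3,4,5,6,7}
Are 1 and 5 in the same component? yes

Answer: yes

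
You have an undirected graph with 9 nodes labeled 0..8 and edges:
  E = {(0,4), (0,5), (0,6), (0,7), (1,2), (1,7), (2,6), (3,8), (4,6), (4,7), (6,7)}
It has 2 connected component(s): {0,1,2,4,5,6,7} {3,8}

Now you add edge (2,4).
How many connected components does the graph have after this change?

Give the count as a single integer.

Initial component count: 2
Add (2,4): endpoints already in same component. Count unchanged: 2.
New component count: 2

Answer: 2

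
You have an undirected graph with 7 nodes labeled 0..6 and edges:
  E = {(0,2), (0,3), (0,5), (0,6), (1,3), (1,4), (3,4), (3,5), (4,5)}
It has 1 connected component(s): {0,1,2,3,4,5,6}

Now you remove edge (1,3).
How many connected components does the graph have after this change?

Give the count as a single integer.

Answer: 1

Derivation:
Initial component count: 1
Remove (1,3): not a bridge. Count unchanged: 1.
  After removal, components: {0,1,2,3,4,5,6}
New component count: 1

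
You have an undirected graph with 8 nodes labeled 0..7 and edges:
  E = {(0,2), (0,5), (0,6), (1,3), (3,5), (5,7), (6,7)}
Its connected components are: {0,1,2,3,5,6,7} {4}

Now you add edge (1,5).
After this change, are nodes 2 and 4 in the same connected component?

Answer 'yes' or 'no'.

Initial components: {0,1,2,3,5,6,7} {4}
Adding edge (1,5): both already in same component {0,1,2,3,5,6,7}. No change.
New components: {0,1,2,3,5,6,7} {4}
Are 2 and 4 in the same component? no

Answer: no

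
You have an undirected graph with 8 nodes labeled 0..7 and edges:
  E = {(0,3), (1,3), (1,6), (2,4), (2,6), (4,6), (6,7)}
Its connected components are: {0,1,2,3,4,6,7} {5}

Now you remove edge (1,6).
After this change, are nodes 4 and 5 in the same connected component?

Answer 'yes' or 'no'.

Answer: no

Derivation:
Initial components: {0,1,2,3,4,6,7} {5}
Removing edge (1,6): it was a bridge — component count 2 -> 3.
New components: {0,1,3} {2,4,6,7} {5}
Are 4 and 5 in the same component? no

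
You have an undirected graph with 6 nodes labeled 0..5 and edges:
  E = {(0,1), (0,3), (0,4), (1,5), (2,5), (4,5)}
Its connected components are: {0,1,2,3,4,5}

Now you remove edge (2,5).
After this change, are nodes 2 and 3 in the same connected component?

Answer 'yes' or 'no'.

Answer: no

Derivation:
Initial components: {0,1,2,3,4,5}
Removing edge (2,5): it was a bridge — component count 1 -> 2.
New components: {0,1,3,4,5} {2}
Are 2 and 3 in the same component? no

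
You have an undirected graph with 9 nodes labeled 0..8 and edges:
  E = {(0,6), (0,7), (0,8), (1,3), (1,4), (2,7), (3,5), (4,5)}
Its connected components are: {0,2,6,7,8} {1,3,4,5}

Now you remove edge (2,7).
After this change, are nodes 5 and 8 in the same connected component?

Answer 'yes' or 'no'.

Initial components: {0,2,6,7,8} {1,3,4,5}
Removing edge (2,7): it was a bridge — component count 2 -> 3.
New components: {0,6,7,8} {1,3,4,5} {2}
Are 5 and 8 in the same component? no

Answer: no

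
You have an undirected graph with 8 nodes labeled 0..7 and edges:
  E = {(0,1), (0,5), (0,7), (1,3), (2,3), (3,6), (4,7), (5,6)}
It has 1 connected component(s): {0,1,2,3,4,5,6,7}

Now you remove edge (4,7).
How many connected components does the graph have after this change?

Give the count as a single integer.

Initial component count: 1
Remove (4,7): it was a bridge. Count increases: 1 -> 2.
  After removal, components: {0,1,2,3,5,6,7} {4}
New component count: 2

Answer: 2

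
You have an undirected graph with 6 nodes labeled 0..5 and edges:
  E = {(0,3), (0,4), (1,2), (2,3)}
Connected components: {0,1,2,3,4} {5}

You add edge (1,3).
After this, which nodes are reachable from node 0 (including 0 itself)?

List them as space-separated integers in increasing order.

Answer: 0 1 2 3 4

Derivation:
Before: nodes reachable from 0: {0,1,2,3,4}
Adding (1,3): both endpoints already in same component. Reachability from 0 unchanged.
After: nodes reachable from 0: {0,1,2,3,4}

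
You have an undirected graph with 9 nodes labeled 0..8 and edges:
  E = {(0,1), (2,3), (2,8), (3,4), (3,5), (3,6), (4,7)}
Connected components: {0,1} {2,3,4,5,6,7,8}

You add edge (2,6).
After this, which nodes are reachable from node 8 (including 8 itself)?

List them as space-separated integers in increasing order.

Answer: 2 3 4 5 6 7 8

Derivation:
Before: nodes reachable from 8: {2,3,4,5,6,7,8}
Adding (2,6): both endpoints already in same component. Reachability from 8 unchanged.
After: nodes reachable from 8: {2,3,4,5,6,7,8}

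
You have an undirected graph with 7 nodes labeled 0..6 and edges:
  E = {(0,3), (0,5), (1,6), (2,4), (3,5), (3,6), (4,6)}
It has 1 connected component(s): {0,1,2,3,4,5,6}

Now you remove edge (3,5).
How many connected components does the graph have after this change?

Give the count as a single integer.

Answer: 1

Derivation:
Initial component count: 1
Remove (3,5): not a bridge. Count unchanged: 1.
  After removal, components: {0,1,2,3,4,5,6}
New component count: 1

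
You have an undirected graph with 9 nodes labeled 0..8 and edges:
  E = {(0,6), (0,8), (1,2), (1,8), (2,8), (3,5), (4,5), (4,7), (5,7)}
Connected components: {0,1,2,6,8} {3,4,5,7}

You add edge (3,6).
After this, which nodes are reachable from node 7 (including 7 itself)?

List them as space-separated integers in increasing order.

Before: nodes reachable from 7: {3,4,5,7}
Adding (3,6): merges 7's component with another. Reachability grows.
After: nodes reachable from 7: {0,1,2,3,4,5,6,7,8}

Answer: 0 1 2 3 4 5 6 7 8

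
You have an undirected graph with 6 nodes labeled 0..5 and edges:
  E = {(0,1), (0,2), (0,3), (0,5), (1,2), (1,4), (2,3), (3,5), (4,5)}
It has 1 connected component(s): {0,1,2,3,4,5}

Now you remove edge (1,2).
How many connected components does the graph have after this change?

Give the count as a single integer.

Initial component count: 1
Remove (1,2): not a bridge. Count unchanged: 1.
  After removal, components: {0,1,2,3,4,5}
New component count: 1

Answer: 1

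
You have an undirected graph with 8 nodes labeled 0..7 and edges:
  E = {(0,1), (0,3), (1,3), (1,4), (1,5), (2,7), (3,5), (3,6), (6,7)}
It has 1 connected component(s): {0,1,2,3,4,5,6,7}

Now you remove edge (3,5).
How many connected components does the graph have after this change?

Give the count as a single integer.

Answer: 1

Derivation:
Initial component count: 1
Remove (3,5): not a bridge. Count unchanged: 1.
  After removal, components: {0,1,2,3,4,5,6,7}
New component count: 1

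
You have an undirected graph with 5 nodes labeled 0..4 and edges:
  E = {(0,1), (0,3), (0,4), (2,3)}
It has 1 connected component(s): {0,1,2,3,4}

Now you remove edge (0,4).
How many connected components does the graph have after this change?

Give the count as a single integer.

Answer: 2

Derivation:
Initial component count: 1
Remove (0,4): it was a bridge. Count increases: 1 -> 2.
  After removal, components: {0,1,2,3} {4}
New component count: 2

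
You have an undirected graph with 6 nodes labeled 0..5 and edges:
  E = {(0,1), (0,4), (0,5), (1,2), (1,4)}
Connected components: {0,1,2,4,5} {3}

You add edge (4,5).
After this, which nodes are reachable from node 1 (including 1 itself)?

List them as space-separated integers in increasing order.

Answer: 0 1 2 4 5

Derivation:
Before: nodes reachable from 1: {0,1,2,4,5}
Adding (4,5): both endpoints already in same component. Reachability from 1 unchanged.
After: nodes reachable from 1: {0,1,2,4,5}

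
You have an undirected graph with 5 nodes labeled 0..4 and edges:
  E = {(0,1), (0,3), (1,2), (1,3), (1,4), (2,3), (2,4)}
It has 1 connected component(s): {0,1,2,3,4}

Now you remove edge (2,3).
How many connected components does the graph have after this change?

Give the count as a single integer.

Initial component count: 1
Remove (2,3): not a bridge. Count unchanged: 1.
  After removal, components: {0,1,2,3,4}
New component count: 1

Answer: 1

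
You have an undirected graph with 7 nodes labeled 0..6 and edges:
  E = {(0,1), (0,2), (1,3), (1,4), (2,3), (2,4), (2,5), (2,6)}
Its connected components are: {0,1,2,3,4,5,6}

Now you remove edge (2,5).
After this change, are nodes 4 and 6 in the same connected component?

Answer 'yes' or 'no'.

Initial components: {0,1,2,3,4,5,6}
Removing edge (2,5): it was a bridge — component count 1 -> 2.
New components: {0,1,2,3,4,6} {5}
Are 4 and 6 in the same component? yes

Answer: yes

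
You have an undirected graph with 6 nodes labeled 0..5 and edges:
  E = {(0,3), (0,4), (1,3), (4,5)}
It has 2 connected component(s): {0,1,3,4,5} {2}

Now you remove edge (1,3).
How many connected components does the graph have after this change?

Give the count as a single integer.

Answer: 3

Derivation:
Initial component count: 2
Remove (1,3): it was a bridge. Count increases: 2 -> 3.
  After removal, components: {0,3,4,5} {1} {2}
New component count: 3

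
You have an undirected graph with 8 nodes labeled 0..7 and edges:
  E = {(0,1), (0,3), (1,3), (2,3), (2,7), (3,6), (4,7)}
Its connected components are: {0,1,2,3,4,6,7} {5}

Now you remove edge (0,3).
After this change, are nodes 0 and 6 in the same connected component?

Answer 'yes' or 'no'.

Answer: yes

Derivation:
Initial components: {0,1,2,3,4,6,7} {5}
Removing edge (0,3): not a bridge — component count unchanged at 2.
New components: {0,1,2,3,4,6,7} {5}
Are 0 and 6 in the same component? yes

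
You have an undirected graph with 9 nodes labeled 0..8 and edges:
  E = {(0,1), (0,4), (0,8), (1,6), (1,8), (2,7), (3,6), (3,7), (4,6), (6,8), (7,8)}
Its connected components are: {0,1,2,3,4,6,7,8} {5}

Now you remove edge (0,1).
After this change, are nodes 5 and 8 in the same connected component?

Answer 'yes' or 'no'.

Initial components: {0,1,2,3,4,6,7,8} {5}
Removing edge (0,1): not a bridge — component count unchanged at 2.
New components: {0,1,2,3,4,6,7,8} {5}
Are 5 and 8 in the same component? no

Answer: no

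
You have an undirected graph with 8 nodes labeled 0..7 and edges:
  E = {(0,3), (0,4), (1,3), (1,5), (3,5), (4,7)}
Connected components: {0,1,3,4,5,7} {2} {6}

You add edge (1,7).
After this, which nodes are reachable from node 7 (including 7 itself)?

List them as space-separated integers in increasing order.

Before: nodes reachable from 7: {0,1,3,4,5,7}
Adding (1,7): both endpoints already in same component. Reachability from 7 unchanged.
After: nodes reachable from 7: {0,1,3,4,5,7}

Answer: 0 1 3 4 5 7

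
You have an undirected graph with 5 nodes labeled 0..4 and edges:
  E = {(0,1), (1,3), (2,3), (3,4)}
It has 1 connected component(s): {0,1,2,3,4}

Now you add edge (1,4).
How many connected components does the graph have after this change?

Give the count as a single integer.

Answer: 1

Derivation:
Initial component count: 1
Add (1,4): endpoints already in same component. Count unchanged: 1.
New component count: 1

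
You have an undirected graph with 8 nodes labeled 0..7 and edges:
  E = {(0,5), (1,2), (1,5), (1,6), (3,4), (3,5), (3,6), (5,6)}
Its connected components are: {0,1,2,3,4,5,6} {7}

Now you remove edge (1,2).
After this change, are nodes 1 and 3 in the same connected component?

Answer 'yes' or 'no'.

Answer: yes

Derivation:
Initial components: {0,1,2,3,4,5,6} {7}
Removing edge (1,2): it was a bridge — component count 2 -> 3.
New components: {0,1,3,4,5,6} {2} {7}
Are 1 and 3 in the same component? yes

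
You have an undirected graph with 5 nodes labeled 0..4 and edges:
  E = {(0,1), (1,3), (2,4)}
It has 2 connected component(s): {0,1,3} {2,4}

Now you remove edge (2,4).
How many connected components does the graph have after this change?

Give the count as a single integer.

Initial component count: 2
Remove (2,4): it was a bridge. Count increases: 2 -> 3.
  After removal, components: {0,1,3} {2} {4}
New component count: 3

Answer: 3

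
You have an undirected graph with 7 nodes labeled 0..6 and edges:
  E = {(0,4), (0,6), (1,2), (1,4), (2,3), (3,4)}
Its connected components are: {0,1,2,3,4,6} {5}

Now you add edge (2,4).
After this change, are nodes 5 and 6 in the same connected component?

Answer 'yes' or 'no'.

Initial components: {0,1,2,3,4,6} {5}
Adding edge (2,4): both already in same component {0,1,2,3,4,6}. No change.
New components: {0,1,2,3,4,6} {5}
Are 5 and 6 in the same component? no

Answer: no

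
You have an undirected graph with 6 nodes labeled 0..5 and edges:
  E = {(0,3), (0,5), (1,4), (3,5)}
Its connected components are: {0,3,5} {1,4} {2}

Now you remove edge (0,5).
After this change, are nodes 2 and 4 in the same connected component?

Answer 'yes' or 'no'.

Initial components: {0,3,5} {1,4} {2}
Removing edge (0,5): not a bridge — component count unchanged at 3.
New components: {0,3,5} {1,4} {2}
Are 2 and 4 in the same component? no

Answer: no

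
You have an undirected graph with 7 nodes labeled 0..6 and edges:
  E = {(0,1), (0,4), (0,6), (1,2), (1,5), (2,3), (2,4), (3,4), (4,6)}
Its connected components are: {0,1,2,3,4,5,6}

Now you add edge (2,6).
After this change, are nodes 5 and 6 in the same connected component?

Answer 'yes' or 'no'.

Answer: yes

Derivation:
Initial components: {0,1,2,3,4,5,6}
Adding edge (2,6): both already in same component {0,1,2,3,4,5,6}. No change.
New components: {0,1,2,3,4,5,6}
Are 5 and 6 in the same component? yes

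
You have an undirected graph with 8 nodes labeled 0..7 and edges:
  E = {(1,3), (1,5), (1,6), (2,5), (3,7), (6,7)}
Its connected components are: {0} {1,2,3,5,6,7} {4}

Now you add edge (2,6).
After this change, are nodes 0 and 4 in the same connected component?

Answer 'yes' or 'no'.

Initial components: {0} {1,2,3,5,6,7} {4}
Adding edge (2,6): both already in same component {1,2,3,5,6,7}. No change.
New components: {0} {1,2,3,5,6,7} {4}
Are 0 and 4 in the same component? no

Answer: no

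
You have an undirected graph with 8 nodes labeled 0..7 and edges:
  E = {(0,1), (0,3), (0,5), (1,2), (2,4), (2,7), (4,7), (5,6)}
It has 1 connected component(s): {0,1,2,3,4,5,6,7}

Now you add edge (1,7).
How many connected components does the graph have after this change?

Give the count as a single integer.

Initial component count: 1
Add (1,7): endpoints already in same component. Count unchanged: 1.
New component count: 1

Answer: 1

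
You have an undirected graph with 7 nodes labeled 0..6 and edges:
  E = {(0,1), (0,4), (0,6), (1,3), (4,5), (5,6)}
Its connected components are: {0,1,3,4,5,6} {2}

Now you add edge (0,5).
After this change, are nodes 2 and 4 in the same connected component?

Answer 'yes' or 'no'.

Initial components: {0,1,3,4,5,6} {2}
Adding edge (0,5): both already in same component {0,1,3,4,5,6}. No change.
New components: {0,1,3,4,5,6} {2}
Are 2 and 4 in the same component? no

Answer: no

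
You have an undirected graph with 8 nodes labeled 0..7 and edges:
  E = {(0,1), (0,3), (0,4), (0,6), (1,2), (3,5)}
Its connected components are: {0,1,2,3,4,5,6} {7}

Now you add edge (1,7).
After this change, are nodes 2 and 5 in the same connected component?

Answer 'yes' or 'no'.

Answer: yes

Derivation:
Initial components: {0,1,2,3,4,5,6} {7}
Adding edge (1,7): merges {0,1,2,3,4,5,6} and {7}.
New components: {0,1,2,3,4,5,6,7}
Are 2 and 5 in the same component? yes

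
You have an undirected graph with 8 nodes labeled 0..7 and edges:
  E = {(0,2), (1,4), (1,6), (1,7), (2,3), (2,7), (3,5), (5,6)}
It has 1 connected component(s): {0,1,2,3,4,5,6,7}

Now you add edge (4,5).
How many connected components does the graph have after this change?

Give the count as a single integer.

Answer: 1

Derivation:
Initial component count: 1
Add (4,5): endpoints already in same component. Count unchanged: 1.
New component count: 1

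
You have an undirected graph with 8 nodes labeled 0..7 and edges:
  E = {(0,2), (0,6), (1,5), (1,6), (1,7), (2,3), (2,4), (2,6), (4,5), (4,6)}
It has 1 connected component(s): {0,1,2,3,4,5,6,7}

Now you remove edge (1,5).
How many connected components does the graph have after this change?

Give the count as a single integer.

Initial component count: 1
Remove (1,5): not a bridge. Count unchanged: 1.
  After removal, components: {0,1,2,3,4,5,6,7}
New component count: 1

Answer: 1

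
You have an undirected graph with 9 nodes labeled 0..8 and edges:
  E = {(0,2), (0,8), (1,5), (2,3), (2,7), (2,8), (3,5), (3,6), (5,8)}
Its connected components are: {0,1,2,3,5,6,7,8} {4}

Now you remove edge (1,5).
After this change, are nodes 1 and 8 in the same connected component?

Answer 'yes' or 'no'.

Answer: no

Derivation:
Initial components: {0,1,2,3,5,6,7,8} {4}
Removing edge (1,5): it was a bridge — component count 2 -> 3.
New components: {0,2,3,5,6,7,8} {1} {4}
Are 1 and 8 in the same component? no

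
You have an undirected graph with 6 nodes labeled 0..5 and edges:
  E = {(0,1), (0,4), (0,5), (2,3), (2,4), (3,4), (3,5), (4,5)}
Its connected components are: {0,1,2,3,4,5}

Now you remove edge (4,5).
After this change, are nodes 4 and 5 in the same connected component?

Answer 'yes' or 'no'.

Initial components: {0,1,2,3,4,5}
Removing edge (4,5): not a bridge — component count unchanged at 1.
New components: {0,1,2,3,4,5}
Are 4 and 5 in the same component? yes

Answer: yes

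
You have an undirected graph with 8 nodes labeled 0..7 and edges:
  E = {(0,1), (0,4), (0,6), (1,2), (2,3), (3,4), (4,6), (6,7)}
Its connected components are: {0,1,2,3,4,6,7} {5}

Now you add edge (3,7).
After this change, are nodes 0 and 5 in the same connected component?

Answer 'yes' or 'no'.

Initial components: {0,1,2,3,4,6,7} {5}
Adding edge (3,7): both already in same component {0,1,2,3,4,6,7}. No change.
New components: {0,1,2,3,4,6,7} {5}
Are 0 and 5 in the same component? no

Answer: no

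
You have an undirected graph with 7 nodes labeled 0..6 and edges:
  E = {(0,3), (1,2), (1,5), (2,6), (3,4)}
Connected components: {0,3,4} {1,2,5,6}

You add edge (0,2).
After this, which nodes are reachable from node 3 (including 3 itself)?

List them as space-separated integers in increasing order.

Before: nodes reachable from 3: {0,3,4}
Adding (0,2): merges 3's component with another. Reachability grows.
After: nodes reachable from 3: {0,1,2,3,4,5,6}

Answer: 0 1 2 3 4 5 6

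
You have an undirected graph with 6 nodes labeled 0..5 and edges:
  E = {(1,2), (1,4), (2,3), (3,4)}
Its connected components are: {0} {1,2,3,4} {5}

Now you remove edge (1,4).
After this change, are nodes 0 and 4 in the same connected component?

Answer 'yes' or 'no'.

Initial components: {0} {1,2,3,4} {5}
Removing edge (1,4): not a bridge — component count unchanged at 3.
New components: {0} {1,2,3,4} {5}
Are 0 and 4 in the same component? no

Answer: no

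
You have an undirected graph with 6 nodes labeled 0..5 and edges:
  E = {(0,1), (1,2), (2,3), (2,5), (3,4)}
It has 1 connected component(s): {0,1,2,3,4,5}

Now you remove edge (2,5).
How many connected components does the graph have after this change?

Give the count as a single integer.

Initial component count: 1
Remove (2,5): it was a bridge. Count increases: 1 -> 2.
  After removal, components: {0,1,2,3,4} {5}
New component count: 2

Answer: 2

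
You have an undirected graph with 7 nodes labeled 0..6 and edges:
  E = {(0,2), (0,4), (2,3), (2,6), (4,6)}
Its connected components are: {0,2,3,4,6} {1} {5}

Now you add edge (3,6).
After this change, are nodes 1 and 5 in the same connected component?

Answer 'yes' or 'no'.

Initial components: {0,2,3,4,6} {1} {5}
Adding edge (3,6): both already in same component {0,2,3,4,6}. No change.
New components: {0,2,3,4,6} {1} {5}
Are 1 and 5 in the same component? no

Answer: no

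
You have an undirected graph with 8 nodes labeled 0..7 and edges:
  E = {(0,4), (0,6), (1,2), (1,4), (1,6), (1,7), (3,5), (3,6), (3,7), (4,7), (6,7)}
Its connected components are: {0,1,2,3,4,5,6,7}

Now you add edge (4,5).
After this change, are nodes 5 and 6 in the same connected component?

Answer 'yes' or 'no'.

Answer: yes

Derivation:
Initial components: {0,1,2,3,4,5,6,7}
Adding edge (4,5): both already in same component {0,1,2,3,4,5,6,7}. No change.
New components: {0,1,2,3,4,5,6,7}
Are 5 and 6 in the same component? yes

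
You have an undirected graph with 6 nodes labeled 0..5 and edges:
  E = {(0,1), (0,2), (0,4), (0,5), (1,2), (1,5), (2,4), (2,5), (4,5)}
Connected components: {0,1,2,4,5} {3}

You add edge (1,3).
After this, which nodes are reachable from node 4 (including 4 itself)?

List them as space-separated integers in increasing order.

Before: nodes reachable from 4: {0,1,2,4,5}
Adding (1,3): merges 4's component with another. Reachability grows.
After: nodes reachable from 4: {0,1,2,3,4,5}

Answer: 0 1 2 3 4 5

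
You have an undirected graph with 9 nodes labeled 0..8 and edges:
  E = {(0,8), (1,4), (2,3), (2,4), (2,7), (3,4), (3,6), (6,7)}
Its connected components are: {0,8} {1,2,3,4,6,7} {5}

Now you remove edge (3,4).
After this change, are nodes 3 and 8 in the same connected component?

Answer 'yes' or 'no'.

Initial components: {0,8} {1,2,3,4,6,7} {5}
Removing edge (3,4): not a bridge — component count unchanged at 3.
New components: {0,8} {1,2,3,4,6,7} {5}
Are 3 and 8 in the same component? no

Answer: no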